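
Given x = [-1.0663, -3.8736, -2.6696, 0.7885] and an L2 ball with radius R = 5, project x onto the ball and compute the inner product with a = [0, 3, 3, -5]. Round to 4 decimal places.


Step 1: Compute ||x|| (intermediates to 6 decimals).
||x|| = sqrt((-1.0663)^2 + (-3.8736)^2 + (-2.6696)^2 + 0.7885^2) = 4.887767
Step 2: Project.
Since ||x|| <= R, proj = x (no scaling needed).
proj(x) = [-1.0663, -3.8736, -2.6696, 0.7885]
Step 3: Dot product.
a^T * proj(x) = 0*(-1.0663) + 3*(-3.8736) + 3*(-2.6696) - 5*0.7885 = -23.5721


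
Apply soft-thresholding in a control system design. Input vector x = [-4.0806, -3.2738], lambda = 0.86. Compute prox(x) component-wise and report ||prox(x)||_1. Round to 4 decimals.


Soft-thresholding with lambda = 0.86:
prox(-4.0806) = sign(-4.0806)*max(|-4.0806| - 0.86, 0) = -3.2206
prox(-3.2738) = sign(-3.2738)*max(|-3.2738| - 0.86, 0) = -2.4138
prox(x) = [-3.2206, -2.4138]
||prox(x)||_1 = 3.2206 + 2.4138 = 5.6344


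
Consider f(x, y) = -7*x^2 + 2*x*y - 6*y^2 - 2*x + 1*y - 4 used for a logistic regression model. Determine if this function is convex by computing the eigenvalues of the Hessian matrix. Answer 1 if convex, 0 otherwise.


The Hessian of f(x,y) = -7*x^2 + 2*x*y - 6*y^2 - 2*x + 1*y - 4 is:
H = [[-14, 2], [2, -12]]
Trace = -14 - 12 = -26
Determinant = -14*-12 - (2)^2 = 164
Discriminant = (-26)^2 - 4*164 = 20.0
Eigenvalues: lambda_1 = -15.2361, lambda_2 = -10.7639
The function is not convex.

0


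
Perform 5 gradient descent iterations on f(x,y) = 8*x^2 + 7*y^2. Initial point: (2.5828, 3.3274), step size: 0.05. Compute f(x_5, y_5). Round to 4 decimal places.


Gradient descent on f(x,y) = 8*x^2 + 7*y^2.
Starting point: (2.5828, 3.3274), alpha = 0.05
Step 1: grad_x = 2*8*2.5828 = 41.3248, grad_y = 2*7*3.3274 = 46.5836
  x_1 = 2.5828 - 0.05*41.3248 = 0.5166
  y_1 = 3.3274 - 0.05*46.5836 = 0.9982
Step 2: grad_x = 2*8*0.5166 = 8.265, grad_y = 2*7*0.9982 = 13.9751
  x_2 = 0.5166 - 0.05*8.265 = 0.1033
  y_2 = 0.9982 - 0.05*13.9751 = 0.2995
Step 3: grad_x = 2*8*0.1033 = 1.653, grad_y = 2*7*0.2995 = 4.1925
  x_3 = 0.1033 - 0.05*1.653 = 0.0207
  y_3 = 0.2995 - 0.05*4.1925 = 0.0898
Step 4: grad_x = 2*8*0.0207 = 0.3306, grad_y = 2*7*0.0898 = 1.2578
  x_4 = 0.0207 - 0.05*0.3306 = 0.0041
  y_4 = 0.0898 - 0.05*1.2578 = 0.027
Step 5: grad_x = 2*8*0.0041 = 0.0661, grad_y = 2*7*0.027 = 0.3773
  x_5 = 0.0041 - 0.05*0.0661 = 0.0008
  y_5 = 0.027 - 0.05*0.3773 = 0.0081
f(0.0008, 0.0081) = 8*0.0008^2 + 7*0.0081^2 = 0.0005


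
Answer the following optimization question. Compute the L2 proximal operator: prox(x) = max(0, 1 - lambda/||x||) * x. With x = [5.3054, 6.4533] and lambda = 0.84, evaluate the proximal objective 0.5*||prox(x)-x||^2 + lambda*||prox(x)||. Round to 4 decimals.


Step 1: Compute ||x||.
||x|| = 8.3542
Step 2: Compute scaling factor.
scale = max(0, 1 - 0.84/8.3542) = 0.8995
Step 3: prox(x) = [4.772, 5.8044]
||prox(x)|| = 7.5142
Step 4: Proximal objective.
0.5*||prox-x||^2 = 0.3528
lambda*||prox|| = 6.3119
Total = 6.6647


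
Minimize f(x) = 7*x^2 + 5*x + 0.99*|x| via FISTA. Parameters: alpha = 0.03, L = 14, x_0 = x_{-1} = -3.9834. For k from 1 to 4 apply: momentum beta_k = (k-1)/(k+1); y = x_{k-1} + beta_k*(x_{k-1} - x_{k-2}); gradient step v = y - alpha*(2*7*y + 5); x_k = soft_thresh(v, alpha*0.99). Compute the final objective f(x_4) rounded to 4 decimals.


FISTA on f(x) = 7*x^2 + 5*x + 0.99*|x|
L = 14, alpha = 0.03
Iteration 1: beta = 0.0, y = -3.9834 + 0.0*(-3.9834 + 3.9834) = -3.9834
  grad(y) = -50.7676, v = y - alpha*grad = -2.4604
  prox(v) = soft_thresh(-2.4604, 0.0297) = -2.4307
Iteration 2: beta = 0.3333, y = -2.4307 + 0.3333*(-2.4307 + 3.9834) = -1.9131
  grad(y) = -21.7833, v = y - alpha*grad = -1.2596
  prox(v) = soft_thresh(-1.2596, 0.0297) = -1.2299
Iteration 3: beta = 0.5, y = -1.2299 + 0.5*(-1.2299 + 2.4307) = -0.6295
  grad(y) = -3.8131, v = y - alpha*grad = -0.5151
  prox(v) = soft_thresh(-0.5151, 0.0297) = -0.4854
Iteration 4: beta = 0.6, y = -0.4854 + 0.6*(-0.4854 + 1.2299) = -0.0387
  grad(y) = 4.4578, v = y - alpha*grad = -0.1725
  prox(v) = soft_thresh(-0.1725, 0.0297) = -0.1428
f(x_4) = 7*(-0.1428)^2 + 5*(-0.1428) + 0.99*|-0.1428| = -0.4298


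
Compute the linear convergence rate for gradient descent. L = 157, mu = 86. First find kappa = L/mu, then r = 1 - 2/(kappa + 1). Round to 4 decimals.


Step 1: Compute the condition number.
kappa = L/mu = 157/86 = 1.8256
Step 2: Compute the convergence rate.
r = 1 - 2/(kappa + 1) = 1 - 2*mu/(L + mu) = (L - mu)/(L + mu) = 71/243 = 0.2922


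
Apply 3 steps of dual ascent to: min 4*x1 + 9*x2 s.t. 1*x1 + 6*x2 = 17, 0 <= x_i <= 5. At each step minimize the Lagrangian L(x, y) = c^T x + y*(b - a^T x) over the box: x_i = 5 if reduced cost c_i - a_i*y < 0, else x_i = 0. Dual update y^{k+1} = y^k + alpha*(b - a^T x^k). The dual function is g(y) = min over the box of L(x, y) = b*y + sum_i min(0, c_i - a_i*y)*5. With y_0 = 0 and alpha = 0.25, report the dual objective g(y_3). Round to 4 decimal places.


Dual ascent for LP: min 4*x1 + 9*x2, 1*x1 + 6*x2 = 17, 0 <= x_i <= 5
Step 1: y^k = 0.0, reduced costs: (4.0, 9.0)
  x^k = (0.0, 0.0), subgradient = b - a^T x = 17.0
  y^{k+1} = 0.0 + 0.25*17.0 = 4.25
Step 2: y^k = 4.25, reduced costs: (-0.25, -16.5)
  x^k = (5.0, 5.0), subgradient = b - a^T x = -18.0
  y^{k+1} = 4.25 + 0.25*-18.0 = -0.25
Step 3: y^k = -0.25, reduced costs: (4.25, 10.5)
  x^k = (0.0, 0.0), subgradient = b - a^T x = 17.0
  y^{k+1} = -0.25 + 0.25*17.0 = 4.0
Dual objective at y_3 = 4.0: reduced costs (0.0, -15.0), box minimizer x = (0.0, 5.0)
g(y_3) = b*y + (c1 - a1*y)*x1 + (c2 - a2*y)*x2 = 17*4.0 + 0.0*0.0 + (-15.0)*5.0 = 68.0 + 0.0 - 75.0 = -7.0


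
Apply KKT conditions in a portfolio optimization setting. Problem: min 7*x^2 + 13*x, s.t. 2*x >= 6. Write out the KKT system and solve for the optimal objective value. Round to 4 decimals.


Step 1: Try lambda = 0 (constraint inactive).
x_unc = -13/(2*7) = -0.9286
Check: 2*-0.9286 = -1.8572 < 6 -- violated!
Step 2: Constraint must be active: 2*x = 6
x* = 6/2 = 3.0
lambda = (2*7*3.0 + 13)/2 = 27.5
Step 3: Compute optimal value.
f(x*) = 7*3.0^2 + 13*3.0 = 102.0


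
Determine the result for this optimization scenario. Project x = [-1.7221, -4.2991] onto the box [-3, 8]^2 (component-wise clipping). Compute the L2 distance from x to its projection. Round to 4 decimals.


Project each component onto [-3, 8].
clip(-1.7221) = -1.7221, clip(-4.2991) = -3.0
Projection = [-1.7221, -3.0]
Squared diffs: [0.0, 1.6877]
Distance = sqrt(1.6877) = 1.2991


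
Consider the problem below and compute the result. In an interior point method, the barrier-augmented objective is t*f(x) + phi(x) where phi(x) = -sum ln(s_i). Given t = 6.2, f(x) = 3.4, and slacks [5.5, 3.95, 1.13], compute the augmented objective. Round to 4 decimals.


Step 1: Compute log-barrier.
ln values: [1.7047, 1.3737, 0.1222]
phi = -(1.7047 + 1.3737 + 0.1222) = -3.2007
Step 2: Compute augmented objective.
t*f(x) = 6.2*3.4 = 21.08
Total = 21.08 - 3.2007 = 17.8793


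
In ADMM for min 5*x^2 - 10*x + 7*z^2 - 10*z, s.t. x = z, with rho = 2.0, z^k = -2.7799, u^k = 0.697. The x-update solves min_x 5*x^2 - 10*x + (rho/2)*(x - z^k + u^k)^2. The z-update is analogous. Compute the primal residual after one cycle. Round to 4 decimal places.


ADMM iteration with rho = 2.0, z^k = -2.7799, u^k = 0.697
Step 1: x-update.
Minimize 5*x^2 - 10*x + (2.0/2)*(x + 2.7799 + 0.697)^2
FOC: (2*5 + 2.0)*x = 10 + 2.0*(-2.7799 - 0.697)
x^{k+1} = 0.2539
Step 2: z-update.
Minimize 7*z^2 - 10*z + (2.0/2)*(0.2539 - z + 0.697)^2
FOC: (2*7 + 2.0)*z = 10 + 2.0*(0.2539 + 0.697)
z^{k+1} = 0.7439
Step 3: u-update.
u^{k+1} = 0.697 + 0.2539 - 0.7439 = 0.207
Step 4: Primal residual = |0.2539 - 0.7439| = 0.49


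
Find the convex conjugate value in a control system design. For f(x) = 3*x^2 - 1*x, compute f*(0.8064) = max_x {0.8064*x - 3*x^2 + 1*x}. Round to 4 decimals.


f*(y) = sup_x {y*x - a*x^2 - b*x} = sup_x {(y-b)*x - a*x^2}
FOC: (y - b) - 2a*x = 0 => x* = (y - b)/(2a)
x* = (0.8064 + 1)/(2*3) = 0.3011
f*(0.8064) = (y-b)^2/(4a) = (0.8064 + 1)^2/(4*3)
= 3.2631/12 = 0.2719


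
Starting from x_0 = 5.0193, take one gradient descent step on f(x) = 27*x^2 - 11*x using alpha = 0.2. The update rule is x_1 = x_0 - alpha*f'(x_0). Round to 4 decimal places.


We compute the gradient at x_0 and apply the update.
f'(x) = 54*x - 11
f'(5.0193) = 54*5.0193 - 11 = 260.0422
x_1 = 5.0193 - 0.2*260.0422 = -46.9891


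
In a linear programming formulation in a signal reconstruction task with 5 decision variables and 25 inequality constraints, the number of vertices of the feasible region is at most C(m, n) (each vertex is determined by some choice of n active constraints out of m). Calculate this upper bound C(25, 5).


Each vertex corresponds to some choice of n active constraints out of m, so the number of vertices is at most C(m, n) = m! / (n!(m-n)!).
m = 25, n = 5
Numerator: 25 * 24 * 23 * 22 * 21
Denominator: 5! = 120
C(25, 5) = 53130


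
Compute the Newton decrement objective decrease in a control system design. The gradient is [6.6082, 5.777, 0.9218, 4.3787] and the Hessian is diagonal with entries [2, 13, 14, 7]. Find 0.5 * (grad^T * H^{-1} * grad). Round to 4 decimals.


Step 1: H is diagonal, so H^(-1) * g = [3.3041, 0.4444, 0.0658, 0.6255].
Step 2: g^T H^(-1) g = sum_i g_i^2 / H_ii
  = (6.6082)^2/2 + (5.777)^2/13 + (0.9218)^2/14 + (4.3787)^2/7
  = 21.8342 + 2.5672 + 0.0607 + 2.739 = 27.2011
Step 3: Objective decrease = 0.5 * g^T H^(-1) g = 13.6005


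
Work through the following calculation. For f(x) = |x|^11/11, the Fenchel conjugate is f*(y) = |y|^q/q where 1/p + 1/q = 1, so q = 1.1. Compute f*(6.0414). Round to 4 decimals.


The conjugate exponent q satisfies 1/p + 1/q = 1.
p = 11, so q = 11/(11 - 1) = 1.1
|y|^q = 6.0414^1.1 = 7.2319
f*(6.0414) = 7.2319 / 1.1 = 6.5744


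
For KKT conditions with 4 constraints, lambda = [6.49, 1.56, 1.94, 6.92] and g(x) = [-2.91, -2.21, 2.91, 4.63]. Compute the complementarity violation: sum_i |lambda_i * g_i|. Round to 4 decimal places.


KKT complementary slackness check:
lambda_1 * g_1 = 6.49 * -2.91 = -18.8859
lambda_2 * g_2 = 1.56 * -2.21 = -3.4476
lambda_3 * g_3 = 1.94 * 2.91 = 5.6454
lambda_4 * g_4 = 6.92 * 4.63 = 32.0396
Total violation = 18.8859 + 3.4476 + 5.6454 + 32.0396 = 60.0185


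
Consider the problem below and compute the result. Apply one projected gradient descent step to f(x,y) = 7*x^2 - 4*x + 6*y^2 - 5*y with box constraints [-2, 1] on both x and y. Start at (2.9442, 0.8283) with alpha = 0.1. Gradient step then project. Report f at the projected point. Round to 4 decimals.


Step 1: Compute gradient at (2.9442, 0.8283).
grad_x = 2*7*2.9442 - 4 = 37.2188
grad_y = 2*6*0.8283 - 5 = 4.9396
Step 2: Gradient step.
x_raw = 2.9442 - 0.1*37.2188 = -0.7777
y_raw = 0.8283 - 0.1*4.9396 = 0.3343
Step 3: Project onto [-2, 1].
x_proj = clip(-0.7777) = -0.7777
y_proj = clip(0.3343) = 0.3343
Step 4: Evaluate f.
f(-0.7777, 0.3343) = 6.3432


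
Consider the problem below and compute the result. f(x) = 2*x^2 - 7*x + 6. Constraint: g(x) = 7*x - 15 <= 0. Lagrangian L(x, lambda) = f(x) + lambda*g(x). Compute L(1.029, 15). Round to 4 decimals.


Step 1: Evaluate f(x).
f(1.029) = 2*1.029^2 - 7*1.029 + 6 = 0.9147
Step 2: Evaluate g(x).
g(1.029) = 7*1.029 - 15 = -7.797
Step 3: Compute Lagrangian.
L = 0.9147 + 15*-7.797 = -116.0403


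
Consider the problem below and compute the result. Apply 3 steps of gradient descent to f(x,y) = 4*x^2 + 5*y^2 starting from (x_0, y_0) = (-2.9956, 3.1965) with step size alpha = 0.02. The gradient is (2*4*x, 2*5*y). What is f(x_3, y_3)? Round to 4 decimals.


Gradient descent on f(x,y) = 4*x^2 + 5*y^2.
Starting point: (-2.9956, 3.1965), alpha = 0.02
Step 1: grad_x = 2*4*-2.9956 = -23.9648, grad_y = 2*5*3.1965 = 31.965
  x_1 = -2.9956 - 0.02*-23.9648 = -2.5163
  y_1 = 3.1965 - 0.02*31.965 = 2.5572
Step 2: grad_x = 2*4*-2.5163 = -20.1304, grad_y = 2*5*2.5572 = 25.572
  x_2 = -2.5163 - 0.02*-20.1304 = -2.1137
  y_2 = 2.5572 - 0.02*25.572 = 2.0458
Step 3: grad_x = 2*4*-2.1137 = -16.9096, grad_y = 2*5*2.0458 = 20.4576
  x_3 = -2.1137 - 0.02*-16.9096 = -1.7755
  y_3 = 2.0458 - 0.02*20.4576 = 1.6366
f(-1.7755, 1.6366) = 4*(-1.7755)^2 + 5*1.6366^2 = 26.0021


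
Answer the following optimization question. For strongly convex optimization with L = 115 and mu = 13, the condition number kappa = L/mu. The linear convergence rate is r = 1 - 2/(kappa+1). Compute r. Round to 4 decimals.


Step 1: Compute the condition number.
kappa = L/mu = 115/13 = 8.8462
Step 2: Compute the convergence rate.
r = 1 - 2/(kappa + 1) = 1 - 2*mu/(L + mu) = (L - mu)/(L + mu) = 102/128 = 0.7969


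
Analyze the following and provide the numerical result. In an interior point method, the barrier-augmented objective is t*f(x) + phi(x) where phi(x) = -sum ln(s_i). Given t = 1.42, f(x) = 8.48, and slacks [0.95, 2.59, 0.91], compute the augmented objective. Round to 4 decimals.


Step 1: Compute log-barrier.
ln values: [-0.0513, 0.9517, -0.0943]
phi = -(-0.0513 + 0.9517 - 0.0943) = -0.8061
Step 2: Compute augmented objective.
t*f(x) = 1.42*8.48 = 12.0416
Total = 12.0416 - 0.8061 = 11.2355


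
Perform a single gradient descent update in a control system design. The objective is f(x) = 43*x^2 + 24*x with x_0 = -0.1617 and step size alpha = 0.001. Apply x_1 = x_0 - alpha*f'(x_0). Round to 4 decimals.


We compute the gradient at x_0 and apply the update.
f'(x) = 86*x + 24
f'(-0.1617) = 86*-0.1617 + 24 = 10.0938
x_1 = -0.1617 - 0.001*10.0938 = -0.1718


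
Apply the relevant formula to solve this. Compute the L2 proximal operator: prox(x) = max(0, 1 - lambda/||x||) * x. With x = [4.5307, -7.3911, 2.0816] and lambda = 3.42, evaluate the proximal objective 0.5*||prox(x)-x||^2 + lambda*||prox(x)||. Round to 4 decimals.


Step 1: Compute ||x||.
||x|| = 8.9156
Step 2: Compute scaling factor.
scale = max(0, 1 - 3.42/8.9156) = 0.6164
Step 3: prox(x) = [2.7927, -4.5559, 1.2831]
||prox(x)|| = 5.4956
Step 4: Proximal objective.
0.5*||prox-x||^2 = 5.8482
lambda*||prox|| = 18.795
Total = 24.6433


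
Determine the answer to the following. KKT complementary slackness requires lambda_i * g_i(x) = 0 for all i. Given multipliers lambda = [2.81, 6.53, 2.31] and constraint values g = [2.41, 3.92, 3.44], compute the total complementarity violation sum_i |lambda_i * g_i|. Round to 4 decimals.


KKT complementary slackness check:
lambda_1 * g_1 = 2.81 * 2.41 = 6.7721
lambda_2 * g_2 = 6.53 * 3.92 = 25.5976
lambda_3 * g_3 = 2.31 * 3.44 = 7.9464
Total violation = 6.7721 + 25.5976 + 7.9464 = 40.3161


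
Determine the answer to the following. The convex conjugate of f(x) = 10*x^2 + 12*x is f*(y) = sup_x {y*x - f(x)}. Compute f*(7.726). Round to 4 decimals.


f*(y) = sup_x {y*x - a*x^2 - b*x} = sup_x {(y-b)*x - a*x^2}
FOC: (y - b) - 2a*x = 0 => x* = (y - b)/(2a)
x* = (7.726 - 12)/(2*10) = -0.2137
f*(7.726) = (y-b)^2/(4a) = (7.726 - 12)^2/(4*10)
= 18.2671/40 = 0.4567


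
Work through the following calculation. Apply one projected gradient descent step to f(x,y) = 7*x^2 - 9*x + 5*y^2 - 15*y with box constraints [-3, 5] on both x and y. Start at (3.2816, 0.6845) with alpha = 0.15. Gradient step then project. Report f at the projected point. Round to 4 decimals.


Step 1: Compute gradient at (3.2816, 0.6845).
grad_x = 2*7*3.2816 - 9 = 36.9424
grad_y = 2*5*0.6845 - 15 = -8.155
Step 2: Gradient step.
x_raw = 3.2816 - 0.15*36.9424 = -2.2598
y_raw = 0.6845 - 0.15*-8.155 = 1.9078
Step 3: Project onto [-3, 5].
x_proj = clip(-2.2598) = -2.2598
y_proj = clip(1.9078) = 1.9078
Step 4: Evaluate f.
f(-2.2598, 1.9078) = 45.6647


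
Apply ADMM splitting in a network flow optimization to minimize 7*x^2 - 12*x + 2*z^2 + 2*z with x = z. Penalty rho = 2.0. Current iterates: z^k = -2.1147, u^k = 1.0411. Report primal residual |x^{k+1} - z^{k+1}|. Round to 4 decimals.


ADMM iteration with rho = 2.0, z^k = -2.1147, u^k = 1.0411
Step 1: x-update.
Minimize 7*x^2 - 12*x + (2.0/2)*(x + 2.1147 + 1.0411)^2
FOC: (2*7 + 2.0)*x = 12 + 2.0*(-2.1147 - 1.0411)
x^{k+1} = 0.3555
Step 2: z-update.
Minimize 2*z^2 + 2*z + (2.0/2)*(0.3555 - z + 1.0411)^2
FOC: (2*2 + 2.0)*z = -2 + 2.0*(0.3555 + 1.0411)
z^{k+1} = 0.1322
Step 3: u-update.
u^{k+1} = 1.0411 + 0.3555 - 0.1322 = 1.2644
Step 4: Primal residual = |0.3555 - 0.1322| = 0.2233


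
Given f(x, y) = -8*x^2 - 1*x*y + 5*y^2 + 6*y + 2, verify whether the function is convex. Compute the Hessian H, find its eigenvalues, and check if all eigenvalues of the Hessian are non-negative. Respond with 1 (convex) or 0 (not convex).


The Hessian of f(x,y) = -8*x^2 - 1*x*y + 5*y^2 + 6*y + 2 is:
H = [[-16, -1], [-1, 10]]
Trace = -16 + 10 = -6
Determinant = -16*10 - (-1)^2 = -161
Discriminant = (-6)^2 - 4*-161 = 680.0
Eigenvalues: lambda_1 = -16.0384, lambda_2 = 10.0384
The function is not convex.

0


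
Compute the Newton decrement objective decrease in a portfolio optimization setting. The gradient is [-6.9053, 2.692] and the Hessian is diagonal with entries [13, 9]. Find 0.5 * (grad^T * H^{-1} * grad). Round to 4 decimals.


Step 1: H is diagonal, so H^(-1) * g = [-0.5312, 0.2991].
Step 2: g^T H^(-1) g = sum_i g_i^2 / H_ii
  = (-6.9053)^2/13 + (2.692)^2/9
  = 3.6679 + 0.8052 = 4.4731
Step 3: Objective decrease = 0.5 * g^T H^(-1) g = 2.2366


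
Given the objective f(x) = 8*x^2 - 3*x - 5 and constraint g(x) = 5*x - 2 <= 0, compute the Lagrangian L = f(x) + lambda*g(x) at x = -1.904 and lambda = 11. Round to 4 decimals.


Step 1: Evaluate f(x).
f(-1.904) = 8*(-1.904)^2 - 3*(-1.904) - 5 = 29.7137
Step 2: Evaluate g(x).
g(-1.904) = 5*-1.904 - 2 = -11.52
Step 3: Compute Lagrangian.
L = 29.7137 + 11*-11.52 = -97.0063


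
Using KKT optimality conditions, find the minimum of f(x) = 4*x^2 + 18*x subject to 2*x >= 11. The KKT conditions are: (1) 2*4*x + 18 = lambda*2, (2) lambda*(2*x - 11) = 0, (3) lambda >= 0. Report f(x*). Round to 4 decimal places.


Step 1: Try lambda = 0 (constraint inactive).
x_unc = -18/(2*4) = -2.25
Check: 2*-2.25 = -4.5 < 11 -- violated!
Step 2: Constraint must be active: 2*x = 11
x* = 11/2 = 5.5
lambda = (2*4*5.5 + 18)/2 = 31.0
Step 3: Compute optimal value.
f(x*) = 4*5.5^2 + 18*5.5 = 220.0


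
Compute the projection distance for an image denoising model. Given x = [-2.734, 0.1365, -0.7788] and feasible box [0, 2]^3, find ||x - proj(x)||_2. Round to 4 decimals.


Project each component onto [0, 2].
clip(-2.734) = 0.0, clip(0.1365) = 0.1365, clip(-0.7788) = 0.0
Projection = [0.0, 0.1365, 0.0]
Squared diffs: [7.4748, 0.0, 0.6065]
Distance = sqrt(8.0813) = 2.8428


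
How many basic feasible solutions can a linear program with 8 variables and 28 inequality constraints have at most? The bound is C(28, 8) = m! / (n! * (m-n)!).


Each vertex corresponds to some choice of n active constraints out of m, so the number of vertices is at most C(m, n) = m! / (n!(m-n)!).
m = 28, n = 8
Numerator: 28 * 27 * 26 * 25 * 24 * 23 * 22 * 21
Denominator: 8! = 40320
C(28, 8) = 3108105


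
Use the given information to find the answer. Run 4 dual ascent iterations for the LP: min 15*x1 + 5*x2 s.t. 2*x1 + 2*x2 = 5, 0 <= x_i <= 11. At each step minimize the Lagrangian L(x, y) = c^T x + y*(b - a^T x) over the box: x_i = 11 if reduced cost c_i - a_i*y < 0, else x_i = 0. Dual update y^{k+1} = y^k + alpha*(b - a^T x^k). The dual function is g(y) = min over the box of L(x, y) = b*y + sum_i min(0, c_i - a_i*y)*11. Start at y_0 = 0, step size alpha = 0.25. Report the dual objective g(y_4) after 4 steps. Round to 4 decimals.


Dual ascent for LP: min 15*x1 + 5*x2, 2*x1 + 2*x2 = 5, 0 <= x_i <= 11
Step 1: y^k = 0.0, reduced costs: (15.0, 5.0)
  x^k = (0.0, 0.0), subgradient = b - a^T x = 5.0
  y^{k+1} = 0.0 + 0.25*5.0 = 1.25
Step 2: y^k = 1.25, reduced costs: (12.5, 2.5)
  x^k = (0.0, 0.0), subgradient = b - a^T x = 5.0
  y^{k+1} = 1.25 + 0.25*5.0 = 2.5
Step 3: y^k = 2.5, reduced costs: (10.0, 0.0)
  x^k = (0.0, 0.0), subgradient = b - a^T x = 5.0
  y^{k+1} = 2.5 + 0.25*5.0 = 3.75
Step 4: y^k = 3.75, reduced costs: (7.5, -2.5)
  x^k = (0.0, 11.0), subgradient = b - a^T x = -17.0
  y^{k+1} = 3.75 + 0.25*-17.0 = -0.5
Dual objective at y_4 = -0.5: reduced costs (16.0, 6.0), box minimizer x = (0.0, 0.0)
g(y_4) = b*y + (c1 - a1*y)*x1 + (c2 - a2*y)*x2 = 5*(-0.5) + 16.0*0.0 + 6.0*0.0 = -2.5 + 0.0 + 0.0 = -2.5


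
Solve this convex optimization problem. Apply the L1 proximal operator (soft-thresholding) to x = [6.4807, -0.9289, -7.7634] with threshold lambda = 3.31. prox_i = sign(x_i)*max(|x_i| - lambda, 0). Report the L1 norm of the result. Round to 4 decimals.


Soft-thresholding with lambda = 3.31:
prox(6.4807) = sign(6.4807)*max(|6.4807| - 3.31, 0) = 3.1707
prox(-0.9289) = sign(-0.9289)*max(|-0.9289| - 3.31, 0) = 0.0
prox(-7.7634) = sign(-7.7634)*max(|-7.7634| - 3.31, 0) = -4.4534
prox(x) = [3.1707, 0.0, -4.4534]
||prox(x)||_1 = 3.1707 + 0.0 + 4.4534 = 7.6241


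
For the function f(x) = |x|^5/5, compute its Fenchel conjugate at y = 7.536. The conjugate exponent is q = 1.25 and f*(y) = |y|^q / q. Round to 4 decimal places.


The conjugate exponent q satisfies 1/p + 1/q = 1.
p = 5, so q = 5/(5 - 1) = 1.25
|y|^q = 7.536^1.25 = 12.4861
f*(7.536) = 12.4861 / 1.25 = 9.9889


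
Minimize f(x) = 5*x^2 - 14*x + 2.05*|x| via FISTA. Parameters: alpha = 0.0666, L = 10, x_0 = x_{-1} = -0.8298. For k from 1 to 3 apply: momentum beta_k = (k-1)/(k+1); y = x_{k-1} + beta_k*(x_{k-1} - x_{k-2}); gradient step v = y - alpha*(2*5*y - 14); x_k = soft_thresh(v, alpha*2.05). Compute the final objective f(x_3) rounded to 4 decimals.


FISTA on f(x) = 5*x^2 - 14*x + 2.05*|x|
L = 10, alpha = 0.0666
Iteration 1: beta = 0.0, y = -0.8298 + 0.0*(-0.8298 + 0.8298) = -0.8298
  grad(y) = -22.298, v = y - alpha*grad = 0.6552
  prox(v) = soft_thresh(0.6552, 0.1365) = 0.5187
Iteration 2: beta = 0.3333, y = 0.5187 + 0.3333*(0.5187 + 0.8298) = 0.9682
  grad(y) = -4.3178, v = y - alpha*grad = 1.2558
  prox(v) = soft_thresh(1.2558, 0.1365) = 1.1193
Iteration 3: beta = 0.5, y = 1.1193 + 0.5*(1.1193 - 0.5187) = 1.4195
  grad(y) = 0.1953, v = y - alpha*grad = 1.4065
  prox(v) = soft_thresh(1.4065, 0.1365) = 1.27
f(x_3) = 5*1.27^2 - 14*1.27 + 2.05*|1.27| = -7.112


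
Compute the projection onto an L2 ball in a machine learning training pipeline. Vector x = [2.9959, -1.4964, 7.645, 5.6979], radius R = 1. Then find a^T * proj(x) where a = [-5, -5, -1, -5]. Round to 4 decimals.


Step 1: Compute ||x|| (intermediates to 6 decimals).
||x|| = sqrt(2.9959^2 + (-1.4964)^2 + 7.645^2 + 5.6979^2) = 10.105777
Step 2: Project.
Since ||x|| > R, scale = R/||x|| = 1/10.105777 = 0.098953, proj(x) = scale * x
proj(x) = [0.296453, -0.148073, 0.756496, 0.563824]
Step 3: Dot product.
a^T * proj(x) = -5*0.296453 - 5*(-0.148073) - 1*0.756496 - 5*0.563824 = -4.3175


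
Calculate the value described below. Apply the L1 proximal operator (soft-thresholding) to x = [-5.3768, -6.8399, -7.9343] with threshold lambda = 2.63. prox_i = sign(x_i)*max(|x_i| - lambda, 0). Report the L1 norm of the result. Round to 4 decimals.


Soft-thresholding with lambda = 2.63:
prox(-5.3768) = sign(-5.3768)*max(|-5.3768| - 2.63, 0) = -2.7468
prox(-6.8399) = sign(-6.8399)*max(|-6.8399| - 2.63, 0) = -4.2099
prox(-7.9343) = sign(-7.9343)*max(|-7.9343| - 2.63, 0) = -5.3043
prox(x) = [-2.7468, -4.2099, -5.3043]
||prox(x)||_1 = 2.7468 + 4.2099 + 5.3043 = 12.261


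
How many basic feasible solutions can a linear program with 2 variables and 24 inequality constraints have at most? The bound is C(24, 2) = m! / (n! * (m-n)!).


Each vertex corresponds to some choice of n active constraints out of m, so the number of vertices is at most C(m, n) = m! / (n!(m-n)!).
m = 24, n = 2
Numerator: 24 * 23
Denominator: 2! = 2
C(24, 2) = 276


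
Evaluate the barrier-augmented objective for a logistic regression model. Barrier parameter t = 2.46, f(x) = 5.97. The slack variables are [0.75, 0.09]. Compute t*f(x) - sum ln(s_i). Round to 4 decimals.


Step 1: Compute log-barrier.
ln values: [-0.2877, -2.4079]
phi = -(-0.2877 - 2.4079) = 2.6956
Step 2: Compute augmented objective.
t*f(x) = 2.46*5.97 = 14.6862
Total = 14.6862 + 2.6956 = 17.3818


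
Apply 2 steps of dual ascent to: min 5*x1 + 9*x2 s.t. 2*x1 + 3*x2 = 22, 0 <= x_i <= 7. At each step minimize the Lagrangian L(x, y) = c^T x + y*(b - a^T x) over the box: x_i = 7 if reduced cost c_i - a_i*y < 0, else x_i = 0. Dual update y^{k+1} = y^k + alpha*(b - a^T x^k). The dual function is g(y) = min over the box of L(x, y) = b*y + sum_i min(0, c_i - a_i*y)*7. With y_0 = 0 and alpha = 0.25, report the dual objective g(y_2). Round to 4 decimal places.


Dual ascent for LP: min 5*x1 + 9*x2, 2*x1 + 3*x2 = 22, 0 <= x_i <= 7
Step 1: y^k = 0.0, reduced costs: (5.0, 9.0)
  x^k = (0.0, 0.0), subgradient = b - a^T x = 22.0
  y^{k+1} = 0.0 + 0.25*22.0 = 5.5
Step 2: y^k = 5.5, reduced costs: (-6.0, -7.5)
  x^k = (7.0, 7.0), subgradient = b - a^T x = -13.0
  y^{k+1} = 5.5 + 0.25*-13.0 = 2.25
Dual objective at y_2 = 2.25: reduced costs (0.5, 2.25), box minimizer x = (0.0, 0.0)
g(y_2) = b*y + (c1 - a1*y)*x1 + (c2 - a2*y)*x2 = 22*2.25 + 0.5*0.0 + 2.25*0.0 = 49.5 + 0.0 + 0.0 = 49.5


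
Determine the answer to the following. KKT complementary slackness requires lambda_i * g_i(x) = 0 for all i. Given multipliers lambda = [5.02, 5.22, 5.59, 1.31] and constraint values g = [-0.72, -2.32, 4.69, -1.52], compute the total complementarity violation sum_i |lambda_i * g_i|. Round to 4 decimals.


KKT complementary slackness check:
lambda_1 * g_1 = 5.02 * -0.72 = -3.6144
lambda_2 * g_2 = 5.22 * -2.32 = -12.1104
lambda_3 * g_3 = 5.59 * 4.69 = 26.2171
lambda_4 * g_4 = 1.31 * -1.52 = -1.9912
Total violation = 3.6144 + 12.1104 + 26.2171 + 1.9912 = 43.9331


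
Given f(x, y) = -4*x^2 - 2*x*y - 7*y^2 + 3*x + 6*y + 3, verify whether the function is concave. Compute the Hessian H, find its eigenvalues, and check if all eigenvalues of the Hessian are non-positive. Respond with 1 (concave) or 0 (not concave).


The Hessian of f(x,y) = -4*x^2 - 2*x*y - 7*y^2 + 3*x + 6*y + 3 is:
H = [[-8, -2], [-2, -14]]
Trace = -8 - 14 = -22
Determinant = -8*-14 - (-2)^2 = 108
Discriminant = (-22)^2 - 4*108 = 52.0
Eigenvalues: lambda_1 = -14.6056, lambda_2 = -7.3944
The function is concave.

1


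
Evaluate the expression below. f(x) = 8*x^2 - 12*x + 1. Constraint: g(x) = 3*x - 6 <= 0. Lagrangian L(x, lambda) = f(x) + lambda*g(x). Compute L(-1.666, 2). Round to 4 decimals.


Step 1: Evaluate f(x).
f(-1.666) = 8*(-1.666)^2 - 12*(-1.666) + 1 = 43.1964
Step 2: Evaluate g(x).
g(-1.666) = 3*-1.666 - 6 = -10.998
Step 3: Compute Lagrangian.
L = 43.1964 + 2*-10.998 = 21.2004


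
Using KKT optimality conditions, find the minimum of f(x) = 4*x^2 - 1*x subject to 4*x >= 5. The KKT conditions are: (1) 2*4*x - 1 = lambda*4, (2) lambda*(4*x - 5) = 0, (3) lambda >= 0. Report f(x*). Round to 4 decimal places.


Step 1: Try lambda = 0 (constraint inactive).
x_unc = 1/(2*4) = 0.125
Check: 4*0.125 = 0.5 < 5 -- violated!
Step 2: Constraint must be active: 4*x = 5
x* = 5/4 = 1.25
lambda = (2*4*1.25 - 1)/4 = 2.25
Step 3: Compute optimal value.
f(x*) = 4*1.25^2 - 1*1.25 = 5.0


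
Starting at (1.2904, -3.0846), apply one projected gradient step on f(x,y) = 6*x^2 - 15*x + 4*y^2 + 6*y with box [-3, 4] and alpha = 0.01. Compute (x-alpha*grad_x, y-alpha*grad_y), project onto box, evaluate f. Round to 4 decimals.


Step 1: Compute gradient at (1.2904, -3.0846).
grad_x = 2*6*1.2904 - 15 = 0.4848
grad_y = 2*4*-3.0846 + 6 = -18.6768
Step 2: Gradient step.
x_raw = 1.2904 - 0.01*0.4848 = 1.2856
y_raw = -3.0846 - 0.01*-18.6768 = -2.8978
Step 3: Project onto [-3, 4].
x_proj = clip(1.2856) = 1.2856
y_proj = clip(-2.8978) = -2.8978
Step 4: Evaluate f.
f(1.2856, -2.8978) = 6.8353


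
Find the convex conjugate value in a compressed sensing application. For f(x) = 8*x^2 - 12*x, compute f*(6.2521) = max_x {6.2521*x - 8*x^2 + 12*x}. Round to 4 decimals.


f*(y) = sup_x {y*x - a*x^2 - b*x} = sup_x {(y-b)*x - a*x^2}
FOC: (y - b) - 2a*x = 0 => x* = (y - b)/(2a)
x* = (6.2521 + 12)/(2*8) = 1.1408
f*(6.2521) = (y-b)^2/(4a) = (6.2521 + 12)^2/(4*8)
= 333.1392/32 = 10.4106


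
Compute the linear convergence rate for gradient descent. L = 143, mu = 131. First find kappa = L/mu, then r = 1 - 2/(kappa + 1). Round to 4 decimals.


Step 1: Compute the condition number.
kappa = L/mu = 143/131 = 1.0916
Step 2: Compute the convergence rate.
r = 1 - 2/(kappa + 1) = 1 - 2*mu/(L + mu) = (L - mu)/(L + mu) = 12/274 = 0.0438


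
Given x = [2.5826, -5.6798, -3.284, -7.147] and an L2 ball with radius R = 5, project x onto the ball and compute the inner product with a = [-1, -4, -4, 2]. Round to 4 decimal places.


Step 1: Compute ||x|| (intermediates to 6 decimals).
||x|| = sqrt(2.5826^2 + (-5.6798)^2 + (-3.284)^2 + (-7.147)^2) = 10.039632
Step 2: Project.
Since ||x|| > R, scale = R/||x|| = 5/10.039632 = 0.498026, proj(x) = scale * x
proj(x) = [1.286202, -2.828688, -1.635517, -3.559392]
Step 3: Dot product.
a^T * proj(x) = -1*1.286202 - 4*(-2.828688) - 4*(-1.635517) + 2*(-3.559392) = 9.4518


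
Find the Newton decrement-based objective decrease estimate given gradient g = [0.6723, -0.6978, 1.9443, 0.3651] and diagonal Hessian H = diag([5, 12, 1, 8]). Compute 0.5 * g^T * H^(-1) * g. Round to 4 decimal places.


Step 1: H is diagonal, so H^(-1) * g = [0.1345, -0.0582, 1.9443, 0.0456].
Step 2: g^T H^(-1) g = sum_i g_i^2 / H_ii
  = (0.6723)^2/5 + (-0.6978)^2/12 + (1.9443)^2/1 + (0.3651)^2/8
  = 0.0904 + 0.0406 + 3.7803 + 0.0167 = 3.9279
Step 3: Objective decrease = 0.5 * g^T H^(-1) g = 1.964


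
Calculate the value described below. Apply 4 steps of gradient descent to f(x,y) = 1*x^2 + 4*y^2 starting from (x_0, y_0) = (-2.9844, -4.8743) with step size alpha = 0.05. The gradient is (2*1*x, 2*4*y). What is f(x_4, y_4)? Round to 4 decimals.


Gradient descent on f(x,y) = 1*x^2 + 4*y^2.
Starting point: (-2.9844, -4.8743), alpha = 0.05
Step 1: grad_x = 2*1*-2.9844 = -5.9688, grad_y = 2*4*-4.8743 = -38.9944
  x_1 = -2.9844 - 0.05*-5.9688 = -2.686
  y_1 = -4.8743 - 0.05*-38.9944 = -2.9246
Step 2: grad_x = 2*1*-2.686 = -5.3719, grad_y = 2*4*-2.9246 = -23.3966
  x_2 = -2.686 - 0.05*-5.3719 = -2.4174
  y_2 = -2.9246 - 0.05*-23.3966 = -1.7547
Step 3: grad_x = 2*1*-2.4174 = -4.8347, grad_y = 2*4*-1.7547 = -14.038
  x_3 = -2.4174 - 0.05*-4.8347 = -2.1756
  y_3 = -1.7547 - 0.05*-14.038 = -1.0528
Step 4: grad_x = 2*1*-2.1756 = -4.3513, grad_y = 2*4*-1.0528 = -8.4228
  x_4 = -2.1756 - 0.05*-4.3513 = -1.9581
  y_4 = -1.0528 - 0.05*-8.4228 = -0.6317
f(-1.9581, -0.6317) = 1*(-1.9581)^2 + 4*(-0.6317)^2 = 5.4302


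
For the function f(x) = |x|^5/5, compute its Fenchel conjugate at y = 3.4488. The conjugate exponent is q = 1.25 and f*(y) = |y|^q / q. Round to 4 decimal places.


The conjugate exponent q satisfies 1/p + 1/q = 1.
p = 5, so q = 5/(5 - 1) = 1.25
|y|^q = 3.4488^1.25 = 4.6999
f*(3.4488) = 4.6999 / 1.25 = 3.7599


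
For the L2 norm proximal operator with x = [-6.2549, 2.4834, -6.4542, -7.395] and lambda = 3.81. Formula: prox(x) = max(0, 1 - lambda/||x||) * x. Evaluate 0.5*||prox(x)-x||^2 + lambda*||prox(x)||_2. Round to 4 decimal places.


Step 1: Compute ||x||.
||x|| = 11.901
Step 2: Compute scaling factor.
scale = max(0, 1 - 3.81/11.901) = 0.6799
Step 3: prox(x) = [-4.2524, 1.6884, -4.3879, -5.0276]
||prox(x)|| = 8.091
Step 4: Proximal objective.
0.5*||prox-x||^2 = 7.2581
lambda*||prox|| = 30.8267
Total = 38.0848


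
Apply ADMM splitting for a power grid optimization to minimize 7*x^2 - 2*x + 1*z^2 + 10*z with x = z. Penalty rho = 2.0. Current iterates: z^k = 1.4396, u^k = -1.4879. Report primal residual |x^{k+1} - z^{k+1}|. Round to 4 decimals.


ADMM iteration with rho = 2.0, z^k = 1.4396, u^k = -1.4879
Step 1: x-update.
Minimize 7*x^2 - 2*x + (2.0/2)*(x - 1.4396 - 1.4879)^2
FOC: (2*7 + 2.0)*x = 2 + 2.0*(1.4396 + 1.4879)
x^{k+1} = 0.4909
Step 2: z-update.
Minimize 1*z^2 + 10*z + (2.0/2)*(0.4909 - z - 1.4879)^2
FOC: (2*1 + 2.0)*z = -10 + 2.0*(0.4909 - 1.4879)
z^{k+1} = -2.9985
Step 3: u-update.
u^{k+1} = -1.4879 + 0.4909 + 2.9985 = 2.0015
Step 4: Primal residual = |0.4909 + 2.9985| = 3.4894


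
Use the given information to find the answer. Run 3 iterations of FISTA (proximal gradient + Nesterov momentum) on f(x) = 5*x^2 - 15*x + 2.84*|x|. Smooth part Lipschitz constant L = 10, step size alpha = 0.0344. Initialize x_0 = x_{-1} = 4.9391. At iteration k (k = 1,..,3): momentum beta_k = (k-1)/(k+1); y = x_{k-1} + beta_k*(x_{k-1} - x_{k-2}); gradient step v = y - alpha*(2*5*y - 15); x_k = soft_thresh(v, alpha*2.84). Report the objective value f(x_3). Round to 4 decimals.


FISTA on f(x) = 5*x^2 - 15*x + 2.84*|x|
L = 10, alpha = 0.0344
Iteration 1: beta = 0.0, y = 4.9391 + 0.0*(4.9391 - 4.9391) = 4.9391
  grad(y) = 34.391, v = y - alpha*grad = 3.756
  prox(v) = soft_thresh(3.756, 0.0977) = 3.6584
Iteration 2: beta = 0.3333, y = 3.6584 + 0.3333*(3.6584 - 4.9391) = 3.2314
  grad(y) = 17.3144, v = y - alpha*grad = 2.6358
  prox(v) = soft_thresh(2.6358, 0.0977) = 2.5381
Iteration 3: beta = 0.5, y = 2.5381 + 0.5*(2.5381 - 3.6584) = 1.978
  grad(y) = 4.7801, v = y - alpha*grad = 1.8136
  prox(v) = soft_thresh(1.8136, 0.0977) = 1.7159
f(x_3) = 5*1.7159^2 - 15*1.7159 + 2.84*|1.7159| = -6.1439


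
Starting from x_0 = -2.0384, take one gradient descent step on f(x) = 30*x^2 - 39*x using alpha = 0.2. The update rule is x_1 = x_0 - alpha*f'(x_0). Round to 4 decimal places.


We compute the gradient at x_0 and apply the update.
f'(x) = 60*x - 39
f'(-2.0384) = 60*-2.0384 - 39 = -161.304
x_1 = -2.0384 - 0.2*-161.304 = 30.2224


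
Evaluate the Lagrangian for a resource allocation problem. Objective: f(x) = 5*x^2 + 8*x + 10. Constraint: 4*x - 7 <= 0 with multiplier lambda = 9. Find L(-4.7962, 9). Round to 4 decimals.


Step 1: Evaluate f(x).
f(-4.7962) = 5*(-4.7962)^2 + 8*(-4.7962) + 10 = 86.6481
Step 2: Evaluate g(x).
g(-4.7962) = 4*-4.7962 - 7 = -26.1848
Step 3: Compute Lagrangian.
L = 86.6481 + 9*-26.1848 = -149.0151


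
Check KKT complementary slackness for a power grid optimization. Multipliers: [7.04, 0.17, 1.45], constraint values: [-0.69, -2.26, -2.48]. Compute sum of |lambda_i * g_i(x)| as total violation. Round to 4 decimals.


KKT complementary slackness check:
lambda_1 * g_1 = 7.04 * -0.69 = -4.8576
lambda_2 * g_2 = 0.17 * -2.26 = -0.3842
lambda_3 * g_3 = 1.45 * -2.48 = -3.596
Total violation = 4.8576 + 0.3842 + 3.596 = 8.8378


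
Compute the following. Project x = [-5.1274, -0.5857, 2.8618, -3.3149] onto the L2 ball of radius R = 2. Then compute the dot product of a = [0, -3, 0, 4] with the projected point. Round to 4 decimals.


Step 1: Compute ||x|| (intermediates to 6 decimals).
||x|| = sqrt((-5.1274)^2 + (-0.5857)^2 + 2.8618^2 + (-3.3149)^2) = 6.768437
Step 2: Project.
Since ||x|| > R, scale = R/||x|| = 2/6.768437 = 0.295489, proj(x) = scale * x
proj(x) = [-1.51509, -0.173068, 0.84563, -0.979516]
Step 3: Dot product.
a^T * proj(x) = 0*(-1.51509) - 3*(-0.173068) + 0*0.84563 + 4*(-0.979516) = -3.3989


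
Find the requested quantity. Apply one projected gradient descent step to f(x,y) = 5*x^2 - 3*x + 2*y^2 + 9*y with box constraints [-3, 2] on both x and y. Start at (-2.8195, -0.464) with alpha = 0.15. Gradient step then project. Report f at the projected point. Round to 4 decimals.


Step 1: Compute gradient at (-2.8195, -0.464).
grad_x = 2*5*-2.8195 - 3 = -31.195
grad_y = 2*2*-0.464 + 9 = 7.144
Step 2: Gradient step.
x_raw = -2.8195 - 0.15*-31.195 = 1.8598
y_raw = -0.464 - 0.15*7.144 = -1.5356
Step 3: Project onto [-3, 2].
x_proj = clip(1.8598) = 1.8598
y_proj = clip(-1.5356) = -1.5356
Step 4: Evaluate f.
f(1.8598, -1.5356) = 2.6098


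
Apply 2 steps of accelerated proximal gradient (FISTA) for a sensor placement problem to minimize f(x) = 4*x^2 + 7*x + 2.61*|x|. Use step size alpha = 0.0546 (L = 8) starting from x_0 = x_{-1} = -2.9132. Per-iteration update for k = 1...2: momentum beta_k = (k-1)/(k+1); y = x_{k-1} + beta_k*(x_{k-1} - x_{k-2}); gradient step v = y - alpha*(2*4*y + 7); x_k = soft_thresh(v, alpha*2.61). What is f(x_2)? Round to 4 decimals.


FISTA on f(x) = 4*x^2 + 7*x + 2.61*|x|
L = 8, alpha = 0.0546
Iteration 1: beta = 0.0, y = -2.9132 + 0.0*(-2.9132 + 2.9132) = -2.9132
  grad(y) = -16.3056, v = y - alpha*grad = -2.0229
  prox(v) = soft_thresh(-2.0229, 0.1425) = -1.8804
Iteration 2: beta = 0.3333, y = -1.8804 + 0.3333*(-1.8804 + 2.9132) = -1.5361
  grad(y) = -5.2892, v = y - alpha*grad = -1.2474
  prox(v) = soft_thresh(-1.2474, 0.1425) = -1.1049
f(x_2) = 4*(-1.1049)^2 + 7*(-1.1049) + 2.61*|-1.1049| = 0.0325


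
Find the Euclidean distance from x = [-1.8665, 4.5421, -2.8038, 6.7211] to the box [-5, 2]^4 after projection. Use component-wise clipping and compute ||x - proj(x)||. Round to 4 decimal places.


Project each component onto [-5, 2].
clip(-1.8665) = -1.8665, clip(4.5421) = 2.0, clip(-2.8038) = -2.8038, clip(6.7211) = 2.0
Projection = [-1.8665, 2.0, -2.8038, 2.0]
Squared diffs: [0.0, 6.4623, 0.0, 22.2888]
Distance = sqrt(28.7511) = 5.362


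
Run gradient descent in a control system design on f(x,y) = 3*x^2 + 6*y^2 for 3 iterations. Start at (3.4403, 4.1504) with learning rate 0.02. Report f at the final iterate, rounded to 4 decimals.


Gradient descent on f(x,y) = 3*x^2 + 6*y^2.
Starting point: (3.4403, 4.1504), alpha = 0.02
Step 1: grad_x = 2*3*3.4403 = 20.6418, grad_y = 2*6*4.1504 = 49.8048
  x_1 = 3.4403 - 0.02*20.6418 = 3.0275
  y_1 = 4.1504 - 0.02*49.8048 = 3.1543
Step 2: grad_x = 2*3*3.0275 = 18.1648, grad_y = 2*6*3.1543 = 37.8516
  x_2 = 3.0275 - 0.02*18.1648 = 2.6642
  y_2 = 3.1543 - 0.02*37.8516 = 2.3973
Step 3: grad_x = 2*3*2.6642 = 15.985, grad_y = 2*6*2.3973 = 28.7673
  x_3 = 2.6642 - 0.02*15.985 = 2.3445
  y_3 = 2.3973 - 0.02*28.7673 = 1.8219
f(2.3445, 1.8219) = 3*2.3445^2 + 6*1.8219^2 = 36.4061


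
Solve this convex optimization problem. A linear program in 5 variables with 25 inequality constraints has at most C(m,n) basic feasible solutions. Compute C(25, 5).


Each vertex corresponds to some choice of n active constraints out of m, so the number of vertices is at most C(m, n) = m! / (n!(m-n)!).
m = 25, n = 5
Numerator: 25 * 24 * 23 * 22 * 21
Denominator: 5! = 120
C(25, 5) = 53130


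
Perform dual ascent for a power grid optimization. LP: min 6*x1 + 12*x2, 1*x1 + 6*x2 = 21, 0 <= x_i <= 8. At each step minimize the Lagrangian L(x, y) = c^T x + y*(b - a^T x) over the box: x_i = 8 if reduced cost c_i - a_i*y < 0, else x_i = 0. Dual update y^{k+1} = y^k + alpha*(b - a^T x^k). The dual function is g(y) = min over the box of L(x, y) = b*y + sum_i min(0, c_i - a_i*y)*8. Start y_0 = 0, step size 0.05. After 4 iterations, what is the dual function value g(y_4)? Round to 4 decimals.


Dual ascent for LP: min 6*x1 + 12*x2, 1*x1 + 6*x2 = 21, 0 <= x_i <= 8
Step 1: y^k = 0.0, reduced costs: (6.0, 12.0)
  x^k = (0.0, 0.0), subgradient = b - a^T x = 21.0
  y^{k+1} = 0.0 + 0.05*21.0 = 1.05
Step 2: y^k = 1.05, reduced costs: (4.95, 5.7)
  x^k = (0.0, 0.0), subgradient = b - a^T x = 21.0
  y^{k+1} = 1.05 + 0.05*21.0 = 2.1
Step 3: y^k = 2.1, reduced costs: (3.9, -0.6)
  x^k = (0.0, 8.0), subgradient = b - a^T x = -27.0
  y^{k+1} = 2.1 + 0.05*-27.0 = 0.75
Step 4: y^k = 0.75, reduced costs: (5.25, 7.5)
  x^k = (0.0, 0.0), subgradient = b - a^T x = 21.0
  y^{k+1} = 0.75 + 0.05*21.0 = 1.8
Dual objective at y_4 = 1.8: reduced costs (4.2, 1.2), box minimizer x = (0.0, 0.0)
g(y_4) = b*y + (c1 - a1*y)*x1 + (c2 - a2*y)*x2 = 21*1.8 + 4.2*0.0 + 1.2*0.0 = 37.8 + 0.0 + 0.0 = 37.8


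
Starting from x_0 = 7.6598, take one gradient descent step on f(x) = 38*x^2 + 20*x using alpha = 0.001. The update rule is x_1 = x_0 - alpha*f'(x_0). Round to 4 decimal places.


We compute the gradient at x_0 and apply the update.
f'(x) = 76*x + 20
f'(7.6598) = 76*7.6598 + 20 = 602.1448
x_1 = 7.6598 - 0.001*602.1448 = 7.0577


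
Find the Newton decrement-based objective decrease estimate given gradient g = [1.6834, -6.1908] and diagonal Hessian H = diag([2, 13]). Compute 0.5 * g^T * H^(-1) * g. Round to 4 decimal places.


Step 1: H is diagonal, so H^(-1) * g = [0.8417, -0.4762].
Step 2: g^T H^(-1) g = sum_i g_i^2 / H_ii
  = (1.6834)^2/2 + (-6.1908)^2/13
  = 1.4169 + 2.9482 = 4.3651
Step 3: Objective decrease = 0.5 * g^T H^(-1) g = 2.1825
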